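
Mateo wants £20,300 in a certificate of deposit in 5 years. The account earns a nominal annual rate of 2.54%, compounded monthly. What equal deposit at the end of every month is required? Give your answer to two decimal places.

With 12 periods per year: i = 0.00211667, n = 60.
FV-annuity factor = 63.904551; PMT = 20300 / 63.904551 = 317.6613

£317.66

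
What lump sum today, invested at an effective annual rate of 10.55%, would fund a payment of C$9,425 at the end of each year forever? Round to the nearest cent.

PV = PMT / i = 9425 / 0.1055 = 89,336.4929

C$89,336.49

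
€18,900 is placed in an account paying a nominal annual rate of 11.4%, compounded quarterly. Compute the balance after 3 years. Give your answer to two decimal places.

i = 0.114/4 = 0.0285 per quarter; n = 3·4 = 12.
18,900 × (1+0.0285)^12 = 18,900 × 1.401043 = 26,479.7181

€26,479.72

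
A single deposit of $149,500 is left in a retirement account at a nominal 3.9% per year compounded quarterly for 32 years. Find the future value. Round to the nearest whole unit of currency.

$517,625

With 4 periods per year: i = 0.00975, n = 128.
FV = PV·(1+i)^n = 149,500 × 3.462377 = 517,625.3158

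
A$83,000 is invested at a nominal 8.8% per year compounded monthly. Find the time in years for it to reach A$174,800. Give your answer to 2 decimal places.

8.49 years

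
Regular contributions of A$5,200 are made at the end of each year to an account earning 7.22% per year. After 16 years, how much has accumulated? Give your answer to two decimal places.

FV = PMT · [(1+i)^n − 1] / i = 5200 · 28.404345 = 147,702.5961

A$147,702.60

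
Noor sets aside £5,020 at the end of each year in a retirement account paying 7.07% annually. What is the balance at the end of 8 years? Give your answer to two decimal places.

Accumulation factor s(8|0.0707) = 10.285703; FV = 5020 × 10.285703 = 51,634.2270

£51,634.23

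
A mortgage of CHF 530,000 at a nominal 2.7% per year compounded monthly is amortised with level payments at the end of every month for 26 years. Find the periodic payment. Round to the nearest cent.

CHF 2,366.00

i = 0.027/12 = 0.00225 per month; n = 26·12 = 312.
Annuity-PV factor = 224.007072; PMT = 530000 / 224.007072 = 2,365.9967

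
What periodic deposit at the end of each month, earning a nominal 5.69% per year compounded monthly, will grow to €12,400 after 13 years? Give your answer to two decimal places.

€53.86

With 12 periods per year: i = 0.00474167, n = 156.
PMT = 12400 / ( [(1+0.00474167)^156 − 1] / 0.00474167 ) = 12400 / 230.224334 = 53.8605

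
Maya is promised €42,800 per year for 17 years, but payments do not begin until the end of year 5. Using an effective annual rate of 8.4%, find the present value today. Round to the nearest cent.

€275,358.82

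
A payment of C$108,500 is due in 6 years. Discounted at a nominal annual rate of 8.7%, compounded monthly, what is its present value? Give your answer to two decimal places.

i = 0.087/12 = 0.00725 per month; n = 6·12 = 72.
Discount factor = (1+0.00725)^(−72) = 0.594451; PV = 108,500 × 0.594451 = 64,497.9427

C$64,497.94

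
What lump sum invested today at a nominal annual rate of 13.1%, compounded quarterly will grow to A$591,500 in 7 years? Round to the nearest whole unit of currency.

With 4 periods per year: i = 0.03275, n = 28.
PV = 591,500 / (1 + 0.03275)^28 = 591,500 / 2.465277 = 239,932.4821

A$239,932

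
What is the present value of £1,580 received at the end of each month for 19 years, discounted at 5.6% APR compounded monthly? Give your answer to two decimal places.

i = 0.056/12 = 0.00466667 per month; n = 19·12 = 228.
Annuity factor a(228|0.00466667) = 140.158316; PV = 1580 × 140.158316 = 221,450.1397

£221,450.14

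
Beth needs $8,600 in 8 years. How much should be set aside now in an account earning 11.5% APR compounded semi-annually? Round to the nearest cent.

$3,515.71

i = 0.115/2 = 0.0575 per half-year; n = 8·2 = 16.
Discount factor = (1+0.0575)^(−16) = 0.408803; PV = 8,600 × 0.408803 = 3,515.7051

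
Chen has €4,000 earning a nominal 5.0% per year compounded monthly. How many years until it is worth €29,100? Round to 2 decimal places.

39.77 years

Periodic rate i = 0.05/12 = 0.00416667.
(1+i)^n = 29100/4000 = 7.27500, so n = ln 7.27500 / ln 1.00417 = 477.2580 months
= 477.2580/12 years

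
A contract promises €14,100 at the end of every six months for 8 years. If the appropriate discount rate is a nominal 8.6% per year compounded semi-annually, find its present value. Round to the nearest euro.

With 2 periods per year: i = 0.043, n = 16.
PV = 14100 × [1 − (1+0.043)^(−16)] / 0.043 = 14100 × 11.398601 = 160,720.2780

€160,720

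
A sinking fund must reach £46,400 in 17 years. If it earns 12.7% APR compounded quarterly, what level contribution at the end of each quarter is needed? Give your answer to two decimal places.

With 4 periods per year: i = 0.03175, n = 68.
FV-annuity factor = 232.331851; PMT = 46400 / 232.331851 = 199.7143

£199.71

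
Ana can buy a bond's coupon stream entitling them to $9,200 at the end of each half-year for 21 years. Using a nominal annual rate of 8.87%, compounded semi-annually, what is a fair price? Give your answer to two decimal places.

Periodic rate i = 0.0887/2 = 0.04435; n = 21 × 2 = 42 periods.
PV = 9200 × [1 − (1+0.04435)^(−42)] / 0.04435 = 9200 × 18.903973 = 173,916.5503

$173,916.55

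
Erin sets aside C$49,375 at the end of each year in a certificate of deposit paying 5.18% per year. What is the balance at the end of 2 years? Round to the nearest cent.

Accumulation factor s(2|0.0518) = 2.051800; FV = 49375 × 2.051800 = 101,307.6250

C$101,307.63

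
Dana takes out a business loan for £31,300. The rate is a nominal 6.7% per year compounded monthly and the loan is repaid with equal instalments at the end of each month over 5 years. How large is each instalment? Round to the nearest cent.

£615.36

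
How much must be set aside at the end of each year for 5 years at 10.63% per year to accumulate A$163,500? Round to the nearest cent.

PMT = 163500 / ( [(1+0.1063)^5 − 1] / 0.1063 ) = 163500 / 6.182130 = 26,447.1938

A$26,447.19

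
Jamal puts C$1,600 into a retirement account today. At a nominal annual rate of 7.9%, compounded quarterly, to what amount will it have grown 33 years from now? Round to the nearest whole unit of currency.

C$21,149

i = 0.079/4 = 0.01975 per quarter; n = 33·4 = 132.
1,600 × (1+0.01975)^132 = 1,600 × 13.218137 = 21,149.0191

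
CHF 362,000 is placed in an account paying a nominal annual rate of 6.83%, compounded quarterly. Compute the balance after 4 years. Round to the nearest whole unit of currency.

i = 0.0683/4 = 0.017075 per quarter; n = 4·4 = 16.
FV = PV·(1+i)^n = 362,000 × 1.311136 = 474,631.1530

CHF 474,631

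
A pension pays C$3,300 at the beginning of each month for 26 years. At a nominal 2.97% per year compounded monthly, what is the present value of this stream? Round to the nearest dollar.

With 12 periods per year: i = 0.002475, n = 312.
PV = PMT · [1 − (1+i)^(−n)] / i × (1+i) = 3300 · 217.734927 = 718,525.2605
Payments are at the start of each period, so multiply by (1+i).

C$718,525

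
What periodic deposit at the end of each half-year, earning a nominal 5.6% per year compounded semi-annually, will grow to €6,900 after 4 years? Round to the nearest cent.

€781.47

Periodic rate i = 0.056/2 = 0.028; n = 4 × 2 = 8 periods.
PMT = 6900 / ( [(1+0.028)^8 − 1] / 0.028 ) = 6900 / 8.829476 = 781.4734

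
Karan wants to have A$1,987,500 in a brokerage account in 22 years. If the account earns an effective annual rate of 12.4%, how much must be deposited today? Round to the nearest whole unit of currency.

PV = FV·(1+i)^(−n) = 1,987,500 × 0.076408 = 151,861.7115

A$151,862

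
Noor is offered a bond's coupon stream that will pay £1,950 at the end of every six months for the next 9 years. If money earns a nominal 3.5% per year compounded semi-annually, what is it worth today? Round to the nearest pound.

Periodic rate i = 0.035/2 = 0.0175; n = 9 × 2 = 18 periods.
Annuity factor a(18|0.0175) = 15.326863; PV = 1950 × 15.326863 = 29,887.3823

£29,887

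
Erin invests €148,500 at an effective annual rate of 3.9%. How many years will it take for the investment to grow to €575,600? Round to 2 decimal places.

35.41 years

n = ln(575600/148500) / ln(1+0.039) = ln(3.87609) / 0.038259 = 35.4123 years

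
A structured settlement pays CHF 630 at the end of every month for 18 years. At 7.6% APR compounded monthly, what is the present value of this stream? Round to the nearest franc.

CHF 74,037

Periodic rate i = 0.076/12 = 0.00633333; n = 18 × 12 = 216 periods.
PV = 630 × [1 − (1+0.00633333)^(−216)] / 0.00633333 = 630 × 117.518461 = 74,036.6303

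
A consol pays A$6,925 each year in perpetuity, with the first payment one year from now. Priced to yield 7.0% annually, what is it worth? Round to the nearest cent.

A$98,928.57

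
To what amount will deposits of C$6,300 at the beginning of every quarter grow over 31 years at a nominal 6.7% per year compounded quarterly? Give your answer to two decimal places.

C$2,617,422.54

With 4 periods per year: i = 0.01675, n = 124.
FV = PMT · [(1+i)^n − 1] / i × (1+i) = 6300 · 415.463895 = 2,617,422.5375
(Beginning-of-period payments → annuity-due factor ×(1+i).)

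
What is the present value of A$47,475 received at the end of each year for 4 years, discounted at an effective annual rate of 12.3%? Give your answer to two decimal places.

PV = PMT · [1 − (1+i)^(−n)] / i = 47475 · 3.018258 = 143,291.7816

A$143,291.78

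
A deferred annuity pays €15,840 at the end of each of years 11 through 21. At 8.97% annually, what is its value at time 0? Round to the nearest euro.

€45,724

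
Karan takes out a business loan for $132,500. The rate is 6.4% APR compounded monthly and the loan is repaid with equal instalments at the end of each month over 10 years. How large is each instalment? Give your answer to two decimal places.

$1,497.78

Periodic rate i = 0.064/12 = 0.00533333; n = 10 × 12 = 120 periods.
Annuity-PV factor = 88.464391; PMT = 132500 / 88.464391 = 1,497.7778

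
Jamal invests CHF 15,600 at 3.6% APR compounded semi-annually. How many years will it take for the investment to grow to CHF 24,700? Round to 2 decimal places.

Periodic rate i = 0.036/2 = 0.018.
(1+i)^n = 24700/15600 = 1.58333, so n = ln 1.58333 / ln 1.018 = 25.7587 half-years
= 25.7587/2 years

12.88 years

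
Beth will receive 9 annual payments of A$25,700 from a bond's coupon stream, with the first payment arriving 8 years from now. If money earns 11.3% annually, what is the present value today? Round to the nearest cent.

A$66,481.07

Value one period before first payment (t=7): 25700 × [1 − (1+0.113)^(−9)] / 0.113 = 25700 × 5.473071 = 140,657.9133
Discount back 7 years: 140,657.9133 × (1+0.113)^(−7) = 140,657.9133 × 0.472644 = 66,481.0729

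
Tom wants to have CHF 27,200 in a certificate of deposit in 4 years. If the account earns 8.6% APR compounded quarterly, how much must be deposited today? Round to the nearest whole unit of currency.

CHF 19,353

i = 0.086/4 = 0.0215 per quarter; n = 4·4 = 16.
PV = FV·(1+i)^(−n) = 27,200 × 0.711518 = 19,353.2973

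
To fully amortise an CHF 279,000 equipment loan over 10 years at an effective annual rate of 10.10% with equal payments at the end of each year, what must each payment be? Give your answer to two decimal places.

CHF 45,601.21

Annuity-PV factor = 6.118259; PMT = 279000 / 6.118259 = 45,601.2056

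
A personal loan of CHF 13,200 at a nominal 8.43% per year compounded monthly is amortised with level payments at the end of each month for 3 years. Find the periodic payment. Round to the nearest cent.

Periodic rate i = 0.0843/12 = 0.007025; n = 3 × 12 = 36 periods.
Annuity-PV factor = 31.710685; PMT = 13200 / 31.710685 = 416.2635

CHF 416.26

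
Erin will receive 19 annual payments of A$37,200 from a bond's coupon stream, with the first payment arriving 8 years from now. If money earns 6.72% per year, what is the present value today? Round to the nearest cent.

A$249,075.07

Value one period before first payment (t=7): 37200 × [1 − (1+0.0672)^(−19)] / 0.0672 = 37200 × 10.556210 = 392,691.0232
Discount back 7 years: 392,691.0232 × (1+0.0672)^(−7) = 392,691.0232 × 0.634277 = 249,075.0680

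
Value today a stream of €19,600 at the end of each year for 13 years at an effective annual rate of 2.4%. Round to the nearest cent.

€216,674.76

PV = PMT · [1 − (1+i)^(−n)] / i = 19600 · 11.054835 = 216,674.7584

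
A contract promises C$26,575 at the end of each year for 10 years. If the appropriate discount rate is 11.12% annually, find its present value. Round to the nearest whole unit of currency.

C$155,722

Annuity factor a(10|0.1112) = 5.859716; PV = 26575 × 5.859716 = 155,721.9433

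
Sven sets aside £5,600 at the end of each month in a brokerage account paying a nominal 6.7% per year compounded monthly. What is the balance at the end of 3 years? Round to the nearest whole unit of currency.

i = 0.067/12 = 0.00558333 per month; n = 3·12 = 36.
Accumulation factor s(36|0.00558333) = 39.750709; FV = 5600 × 39.750709 = 222,603.9723

£222,604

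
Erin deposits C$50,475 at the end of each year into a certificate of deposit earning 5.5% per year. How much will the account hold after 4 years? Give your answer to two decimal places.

C$219,175.90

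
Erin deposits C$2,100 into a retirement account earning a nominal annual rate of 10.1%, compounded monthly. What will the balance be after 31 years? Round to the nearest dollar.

C$47,457

With 12 periods per year: i = 0.00841667, n = 372.
2,100 × (1+0.00841667)^372 = 2,100 × 22.598808 = 47,457.4976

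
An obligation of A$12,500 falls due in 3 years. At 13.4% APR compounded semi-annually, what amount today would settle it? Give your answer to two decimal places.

With 2 periods per year: i = 0.067, n = 6.
Discount factor = (1+0.067)^(−6) = 0.677663; PV = 12,500 × 0.677663 = 8,470.7818

A$8,470.78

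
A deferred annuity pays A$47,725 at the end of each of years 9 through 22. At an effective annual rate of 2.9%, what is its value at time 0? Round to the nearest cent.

Value one period before first payment (t=8): 47725 × [1 − (1+0.029)^(−14)] / 0.029 = 47725 × 11.373460 = 542,798.4018
PV₀ = 542,798.4018 / (1+0.029)^8 = 542,798.4018 / 1.256964 = 431,832.7363

A$431,832.74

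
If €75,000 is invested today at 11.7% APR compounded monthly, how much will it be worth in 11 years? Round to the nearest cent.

With 12 periods per year: i = 0.00975, n = 132.
75,000 × (1+0.00975)^132 = 75,000 × 3.599397 = 269,954.7830

€269,954.78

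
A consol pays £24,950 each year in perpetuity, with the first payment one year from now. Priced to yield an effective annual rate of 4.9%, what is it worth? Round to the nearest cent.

PV = PMT / i = 24950 / 0.049 = 509,183.6735

£509,183.67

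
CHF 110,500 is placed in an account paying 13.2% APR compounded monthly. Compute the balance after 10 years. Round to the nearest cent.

With 12 periods per year: i = 0.011, n = 120.
FV = 110,500 × (1 + 0.011)^120 = 410,677.5372

CHF 410,677.54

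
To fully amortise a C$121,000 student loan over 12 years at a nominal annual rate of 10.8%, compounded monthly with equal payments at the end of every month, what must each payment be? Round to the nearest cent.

With 12 periods per year: i = 0.009, n = 144.
Annuity-PV factor = 80.531669; PMT = 121000 / 80.531669 = 1,502.5145

C$1,502.51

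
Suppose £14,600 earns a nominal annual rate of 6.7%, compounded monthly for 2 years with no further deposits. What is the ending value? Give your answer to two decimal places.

£16,687.31

Periodic rate i = 0.067/12 = 0.00558333; n = 2 × 12 = 24 periods.
FV = 14,600 × (1 + 0.00558333)^24 = 16,687.3147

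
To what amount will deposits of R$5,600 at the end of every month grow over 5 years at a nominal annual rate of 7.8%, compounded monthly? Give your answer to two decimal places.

i = 0.078/12 = 0.0065 per month; n = 5·12 = 60.
FV = PMT · [(1+i)^n − 1] / i = 5600 · 73.095072 = 409,332.4044

R$409,332.40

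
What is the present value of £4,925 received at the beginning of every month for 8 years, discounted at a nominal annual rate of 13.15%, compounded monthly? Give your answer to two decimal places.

£294,765.88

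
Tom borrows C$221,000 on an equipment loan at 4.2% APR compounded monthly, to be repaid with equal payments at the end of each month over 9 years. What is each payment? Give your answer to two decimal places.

i = 0.042/12 = 0.0035 per month; n = 9·12 = 108.
Annuity-PV factor = 89.804893; PMT = 221000 / 89.804893 = 2,460.8904

C$2,460.89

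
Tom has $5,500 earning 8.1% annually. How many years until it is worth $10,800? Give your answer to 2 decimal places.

n = ln(10800/5500) / ln(1+0.081) = ln(1.96364) / 0.077887 = 8.6639 years

8.66 years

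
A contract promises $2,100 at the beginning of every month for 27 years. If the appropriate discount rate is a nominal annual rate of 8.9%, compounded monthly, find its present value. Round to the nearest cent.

Periodic rate i = 0.089/12 = 0.00741667; n = 27 × 12 = 324 periods.
PV = 2100 × [1 − (1+0.00741667)^(−324)] / 0.00741667 × (1+i) = 2100 × 123.436597 = 259,216.8537
(Beginning-of-period payments → annuity-due factor ×(1+i).)

$259,216.85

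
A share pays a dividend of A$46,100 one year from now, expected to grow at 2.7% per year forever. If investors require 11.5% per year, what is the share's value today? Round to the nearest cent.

A$523,863.64

PV = D₁/(r − g) = 46100/(0.115 − 0.027) = 523,863.6364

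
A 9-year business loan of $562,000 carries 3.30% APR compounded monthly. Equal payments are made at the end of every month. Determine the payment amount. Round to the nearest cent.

Periodic rate i = 0.033/12 = 0.00275; n = 9 × 12 = 108 periods.
PMT = 562000 / ( [1 − (1+0.00275)^(−108)] / 0.00275 ) = 562000 / 93.328378 = 6,021.7483

$6,021.75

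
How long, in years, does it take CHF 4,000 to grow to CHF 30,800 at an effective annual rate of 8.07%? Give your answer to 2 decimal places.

26.30 years

n = ln(30800/4000) / ln(1+0.0807) = ln(7.70000) / 0.077609 = 26.3013 years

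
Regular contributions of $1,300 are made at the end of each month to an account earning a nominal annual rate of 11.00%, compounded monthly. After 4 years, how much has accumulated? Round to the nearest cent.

$77,943.00

Periodic rate i = 0.11/12 = 0.00916667; n = 4 × 12 = 48 periods.
FV = 1300 × [(1+0.00916667)^48 − 1] / 0.00916667 = 1300 × 59.956151 = 77,942.9959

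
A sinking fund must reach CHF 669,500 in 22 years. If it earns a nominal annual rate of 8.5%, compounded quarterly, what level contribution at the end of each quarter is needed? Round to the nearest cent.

CHF 2,653.07

i = 0.085/4 = 0.02125 per quarter; n = 22·4 = 88.
PMT = 669500 / ( [(1+0.02125)^88 − 1] / 0.02125 ) = 669500 / 252.349028 = 2,653.0714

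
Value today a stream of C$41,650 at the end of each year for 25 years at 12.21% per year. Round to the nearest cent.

C$321,966.42

PV = PMT · [1 − (1+i)^(−n)] / i = 41650 · 7.730286 = 321,966.4203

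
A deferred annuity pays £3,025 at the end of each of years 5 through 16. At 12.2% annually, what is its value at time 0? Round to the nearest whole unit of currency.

Value one period before first payment (t=4): 3025 × [1 − (1+0.122)^(−12)] / 0.122 = 3025 × 6.137392 = 18,565.6096
Discount back 4 years: 18,565.6096 × (1+0.122)^(−4) = 18,565.6096 × 0.630999 = 11,714.8784

£11,715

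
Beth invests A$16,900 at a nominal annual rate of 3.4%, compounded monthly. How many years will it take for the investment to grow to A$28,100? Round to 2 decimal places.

Periodic rate i = 0.034/12 = 0.00283333.
n = ln(28100/16900) / ln(1+0.00283333) = ln(1.66272) / 0.002829 = 179.7092 months
= 179.7092/12 years

14.98 years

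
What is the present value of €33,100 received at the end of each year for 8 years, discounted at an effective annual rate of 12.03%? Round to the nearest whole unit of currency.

€164,257

Annuity factor a(8|0.1203) = 4.962437; PV = 33100 × 4.962437 = 164,256.6710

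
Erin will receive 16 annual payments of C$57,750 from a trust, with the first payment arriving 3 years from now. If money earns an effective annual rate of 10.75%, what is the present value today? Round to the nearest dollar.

C$352,484

Value one period before first payment (t=2): 57750 × [1 − (1+0.1075)^(−16)] / 0.1075 = 57750 × 7.486426 = 432,341.1138
Discount back 2 years: 432,341.1138 × (1+0.1075)^(−2) = 432,341.1138 × 0.815291 = 352,483.7233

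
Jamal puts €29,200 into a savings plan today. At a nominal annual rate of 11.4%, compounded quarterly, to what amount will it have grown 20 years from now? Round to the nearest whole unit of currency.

€276,520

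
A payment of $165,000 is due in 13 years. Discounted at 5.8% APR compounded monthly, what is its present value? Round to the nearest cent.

$77,770.47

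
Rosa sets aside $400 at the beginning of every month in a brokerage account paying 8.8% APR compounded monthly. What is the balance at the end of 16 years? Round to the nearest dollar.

$168,508

Periodic rate i = 0.088/12 = 0.00733333; n = 16 × 12 = 192 periods.
Accumulation factor s(192|0.00733333) × (1+i) = 421.270144; FV = 400 × 421.270144 = 168,508.0575
Payments are at the start of each period, so multiply by (1+i).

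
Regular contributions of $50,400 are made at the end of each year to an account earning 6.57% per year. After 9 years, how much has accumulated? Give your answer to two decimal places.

$593,004.96

FV = PMT · [(1+i)^n − 1] / i = 50400 · 11.765971 = 593,004.9556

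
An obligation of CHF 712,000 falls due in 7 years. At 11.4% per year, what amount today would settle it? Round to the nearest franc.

CHF 334,413

Discount factor = (1+0.114)^(−7) = 0.469682; PV = 712,000 × 0.469682 = 334,413.3895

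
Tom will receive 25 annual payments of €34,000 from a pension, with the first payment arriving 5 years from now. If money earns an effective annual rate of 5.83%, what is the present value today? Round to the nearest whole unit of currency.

Value one period before first payment (t=4): 34000 × [1 − (1+0.0583)^(−25)] / 0.0583 = 34000 × 12.992484 = 441,744.4633
PV₀ = 441,744.4633 / (1+0.0583)^4 = 441,744.4633 / 1.254398 = 352,156.6796

€352,157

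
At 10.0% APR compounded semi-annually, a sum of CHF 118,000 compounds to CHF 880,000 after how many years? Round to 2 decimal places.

20.59 years

Periodic rate i = 0.1/2 = 0.05.
(1+i)^n = 880000/118000 = 7.45763, so n = ln 7.45763 / ln 1.05 = 41.1812 half-years
= 41.1812/2 years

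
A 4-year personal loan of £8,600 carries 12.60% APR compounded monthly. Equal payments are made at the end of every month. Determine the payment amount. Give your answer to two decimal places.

With 12 periods per year: i = 0.0105, n = 48.
PMT = 8600 / ( [1 − (1+0.0105)^(−48)] / 0.0105 ) = 8600 / 37.552491 = 229.0128

£229.01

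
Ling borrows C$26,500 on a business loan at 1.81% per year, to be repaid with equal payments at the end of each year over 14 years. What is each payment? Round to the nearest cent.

PMT = 26500 / ( [1 − (1+0.0181)^(−14)] / 0.0181 ) = 26500 / 12.269718 = 2,159.7888

C$2,159.79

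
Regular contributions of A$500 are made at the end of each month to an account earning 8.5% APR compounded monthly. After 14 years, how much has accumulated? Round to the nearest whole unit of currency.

A$160,470

Periodic rate i = 0.085/12 = 0.00708333; n = 14 × 12 = 168 periods.
FV = 500 × [(1+0.00708333)^168 − 1] / 0.00708333 = 500 × 320.939504 = 160,469.7518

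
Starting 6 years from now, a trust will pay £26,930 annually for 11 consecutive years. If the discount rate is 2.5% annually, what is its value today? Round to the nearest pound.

£226,459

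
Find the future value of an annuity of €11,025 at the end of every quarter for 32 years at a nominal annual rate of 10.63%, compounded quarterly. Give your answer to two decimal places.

€11,495,166.14

i = 0.1063/4 = 0.026575 per quarter; n = 32·4 = 128.
FV = 11025 × [(1+0.026575)^128 − 1] / 0.026575 = 11025 × 1042.645455 = 11,495,166.1421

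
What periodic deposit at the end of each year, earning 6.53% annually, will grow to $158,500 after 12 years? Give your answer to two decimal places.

FV-annuity factor = 17.401292; PMT = 158500 / 17.401292 = 9,108.5192

$9,108.52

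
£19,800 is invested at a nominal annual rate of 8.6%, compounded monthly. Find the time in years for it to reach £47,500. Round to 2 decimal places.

Periodic rate i = 0.086/12 = 0.00716667.
(1+i)^n = 47500/19800 = 2.39899, so n = ln 2.39899 / ln 1.00717 = 122.5367 months
= 122.5367/12 years

10.21 years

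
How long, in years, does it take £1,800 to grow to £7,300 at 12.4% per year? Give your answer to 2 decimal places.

n = ln(7300/1800) / ln(1+0.124) = ln(4.05556) / 0.116894 = 11.9774 years

11.98 years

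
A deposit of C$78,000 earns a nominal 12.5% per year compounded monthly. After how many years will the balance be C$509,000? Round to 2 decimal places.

Periodic rate i = 0.125/12 = 0.0104167.
n = ln(509000/78000) / ln(1+0.0104167) = ln(6.52564) / 0.010363 = 181.0072 months
= 181.0072/12 years

15.08 years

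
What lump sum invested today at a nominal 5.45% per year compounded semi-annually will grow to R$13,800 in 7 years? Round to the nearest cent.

i = 0.0545/2 = 0.02725 per half-year; n = 7·2 = 14.
PV = FV·(1+i)^(−n) = 13,800 × 0.686331 = 9,471.3740

R$9,471.37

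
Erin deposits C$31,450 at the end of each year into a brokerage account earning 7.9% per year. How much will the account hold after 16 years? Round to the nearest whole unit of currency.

Accumulation factor s(16|0.079) = 30.070112; FV = 31450 × 30.070112 = 945,705.0361

C$945,705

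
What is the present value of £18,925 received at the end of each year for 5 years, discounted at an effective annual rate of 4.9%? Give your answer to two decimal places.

£82,162.34

PV = PMT · [1 − (1+i)^(−n)] / i = 18925 · 4.341471 = 82,162.3362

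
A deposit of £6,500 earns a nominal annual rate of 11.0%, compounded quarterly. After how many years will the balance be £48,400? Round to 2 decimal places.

Periodic rate i = 0.11/4 = 0.0275.
(1+i)^n = 48400/6500 = 7.44615, so n = ln 7.44615 / ln 1.0275 = 74.0065 quarters
= 74.0065/4 years

18.50 years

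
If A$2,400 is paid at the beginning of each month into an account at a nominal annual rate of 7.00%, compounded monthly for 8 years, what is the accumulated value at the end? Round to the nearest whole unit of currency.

i = 0.07/12 = 0.00583333 per month; n = 8·12 = 96.
FV = 2400 × [(1+0.00583333)^96 − 1] / 0.00583333 × (1+i) = 2400 × 128.946647 = 309,471.9540
Payments are at the start of each period, so multiply by (1+i).

A$309,472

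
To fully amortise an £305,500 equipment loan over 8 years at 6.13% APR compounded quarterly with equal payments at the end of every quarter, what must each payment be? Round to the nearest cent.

£12,149.87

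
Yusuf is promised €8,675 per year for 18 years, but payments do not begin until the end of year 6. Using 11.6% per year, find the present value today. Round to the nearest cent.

Value one period before first payment (t=5): 8675 × [1 − (1+0.116)^(−18)] / 0.116 = 8675 × 7.425088 = 64,412.6384
Discount back 5 years: 64,412.6384 × (1+0.116)^(−5) = 64,412.6384 × 0.577669 = 37,209.1814

€37,209.18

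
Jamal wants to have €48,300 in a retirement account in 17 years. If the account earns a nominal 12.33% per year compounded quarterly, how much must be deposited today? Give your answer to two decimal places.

i = 0.1233/4 = 0.030825 per quarter; n = 17·4 = 68.
PV = 48,300 / (1 + 0.030825)^68 = 48,300 / 7.880905 = 6,128.7376

€6,128.74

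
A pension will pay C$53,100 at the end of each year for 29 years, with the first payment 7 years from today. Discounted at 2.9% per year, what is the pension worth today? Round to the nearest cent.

C$869,203.61

Value one period before first payment (t=6): 53100 × [1 − (1+0.029)^(−29)] / 0.029 = 53100 × 19.432078 = 1,031,843.3529
Discount back 6 years: 1,031,843.3529 × (1+0.029)^(−6) = 1,031,843.3529 × 0.842379 = 869,203.6117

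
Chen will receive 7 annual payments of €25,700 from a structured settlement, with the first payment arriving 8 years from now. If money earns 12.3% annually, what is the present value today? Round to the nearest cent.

PV at t=7 (ordinary 7-year annuity): 25700 × a(7|0.123) = 25700 × 4.520668 = 116,181.1718
PV₀ = 116,181.1718 / (1+0.123)^7 = 116,181.1718 / 2.252466 = 51,579.5393

€51,579.54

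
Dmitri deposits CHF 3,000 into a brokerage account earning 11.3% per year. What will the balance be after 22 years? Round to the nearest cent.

CHF 31,623.86

FV = 3,000 × (1 + 0.113)^22 = 31,623.8594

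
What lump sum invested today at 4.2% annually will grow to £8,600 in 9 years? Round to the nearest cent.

£5,938.67

Discount factor = (1+0.042)^(−9) = 0.690543; PV = 8,600 × 0.690543 = 5,938.6671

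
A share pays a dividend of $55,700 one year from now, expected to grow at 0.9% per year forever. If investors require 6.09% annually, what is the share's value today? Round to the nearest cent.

$1,073,217.73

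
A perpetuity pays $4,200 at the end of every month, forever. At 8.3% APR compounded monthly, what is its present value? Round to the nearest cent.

Periodic rate i = 0.083/12 = 0.00691667.
PV = PMT / i = 4200 / 0.00691667 = 607,228.9157

$607,228.92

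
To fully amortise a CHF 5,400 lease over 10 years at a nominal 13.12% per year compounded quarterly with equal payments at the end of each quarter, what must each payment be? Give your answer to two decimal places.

CHF 244.31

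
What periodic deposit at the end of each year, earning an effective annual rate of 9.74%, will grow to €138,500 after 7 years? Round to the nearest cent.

PMT = 138500 / ( [(1+0.0974)^7 − 1] / 0.0974 ) = 138500 / 9.411729 = 14,715.6806

€14,715.68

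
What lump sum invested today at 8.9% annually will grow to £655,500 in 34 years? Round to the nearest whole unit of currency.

£36,110

Discount factor = (1+0.089)^(−34) = 0.055087; PV = 655,500 × 0.055087 = 36,109.7752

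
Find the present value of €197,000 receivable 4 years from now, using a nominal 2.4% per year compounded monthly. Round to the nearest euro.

With 12 periods per year: i = 0.002, n = 48.
PV = FV·(1+i)^(−n) = 197,000 × 0.908551 = 178,984.5700

€178,985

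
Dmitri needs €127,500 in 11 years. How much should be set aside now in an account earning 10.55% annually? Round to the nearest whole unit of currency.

PV = FV·(1+i)^(−n) = 127,500 × 0.331783 = 42,302.2988

€42,302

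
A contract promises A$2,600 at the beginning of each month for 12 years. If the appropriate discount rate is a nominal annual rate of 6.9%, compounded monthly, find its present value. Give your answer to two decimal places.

With 12 periods per year: i = 0.00575, n = 144.
PV = 2600 × [1 − (1+0.00575)^(−144)] / 0.00575 × (1+i) = 2600 × 98.308195 = 255,601.3072
(Beginning-of-period payments → annuity-due factor ×(1+i).)

A$255,601.31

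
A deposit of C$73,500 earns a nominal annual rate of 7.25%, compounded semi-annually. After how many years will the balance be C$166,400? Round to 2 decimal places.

11.47 years

Periodic rate i = 0.0725/2 = 0.03625.
n = ln(166400/73500) / ln(1+0.03625) = ln(2.26395) / 0.035608 = 22.9471 half-years
= 22.9471/2 years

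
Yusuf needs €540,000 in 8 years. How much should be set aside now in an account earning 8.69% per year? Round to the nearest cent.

€277,253.51

PV = FV·(1+i)^(−n) = 540,000 × 0.513432 = 277,253.5080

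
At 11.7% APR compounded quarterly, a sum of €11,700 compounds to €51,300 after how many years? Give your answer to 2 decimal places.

12.82 years

Periodic rate i = 0.117/4 = 0.02925.
n = ln(51300/11700) / ln(1+0.02925) = ln(4.38462) / 0.028830 = 51.2689 quarters
= 51.2689/4 years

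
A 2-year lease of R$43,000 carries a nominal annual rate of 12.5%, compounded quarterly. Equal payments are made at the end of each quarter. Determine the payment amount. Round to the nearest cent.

Periodic rate i = 0.125/4 = 0.03125; n = 2 × 4 = 8 periods.
PMT = 43000 / ( [1 − (1+0.03125)^(−8)] / 0.03125 ) = 43000 / 6.982824 = 6,157.9671

R$6,157.97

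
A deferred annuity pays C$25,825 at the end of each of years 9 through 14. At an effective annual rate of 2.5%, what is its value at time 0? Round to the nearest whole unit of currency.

Value one period before first payment (t=8): 25825 × [1 − (1+0.025)^(−6)] / 0.025 = 25825 × 5.508125 = 142,247.3375
PV₀ = 142,247.3375 / (1+0.025)^8 = 142,247.3375 / 1.218403 = 116,749.0144

C$116,749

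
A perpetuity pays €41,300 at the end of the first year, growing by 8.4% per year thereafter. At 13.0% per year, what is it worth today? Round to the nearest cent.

PV = PMT / (i − g) = 41300 / (0.13 − 0.084) = 41300 / 0.046000 = 897,826.0870

€897,826.09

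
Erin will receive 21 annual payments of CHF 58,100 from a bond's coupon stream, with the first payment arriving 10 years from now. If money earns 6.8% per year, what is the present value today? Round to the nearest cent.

Value one period before first payment (t=9): 58100 × [1 − (1+0.068)^(−21)] / 0.068 = 58100 × 11.011900 = 639,791.4076
Discount back 9 years: 639,791.4076 × (1+0.068)^(−9) = 639,791.4076 × 0.553170 = 353,913.4999

CHF 353,913.50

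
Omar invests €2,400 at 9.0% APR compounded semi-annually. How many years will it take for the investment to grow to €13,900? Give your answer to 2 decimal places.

19.95 years

Periodic rate i = 0.09/2 = 0.045.
n = ln(13900/2400) / ln(1+0.045) = ln(5.79167) / 0.044017 = 39.9033 half-years
= 39.9033/2 years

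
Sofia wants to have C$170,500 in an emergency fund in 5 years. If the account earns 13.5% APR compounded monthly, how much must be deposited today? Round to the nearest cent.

C$87,138.95

Periodic rate i = 0.135/12 = 0.01125; n = 5 × 12 = 60 periods.
Discount factor = (1+0.01125)^(−60) = 0.511079; PV = 170,500 × 0.511079 = 87,138.9467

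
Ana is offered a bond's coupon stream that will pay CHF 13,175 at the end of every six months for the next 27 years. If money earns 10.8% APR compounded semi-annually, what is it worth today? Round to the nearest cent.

With 2 periods per year: i = 0.054, n = 54.
PV = PMT · [1 − (1+i)^(−n)] / i = 13175 · 17.436553 = 229,726.5913

CHF 229,726.59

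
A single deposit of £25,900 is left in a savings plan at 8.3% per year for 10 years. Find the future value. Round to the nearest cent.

25,900 × (1+0.083)^10 = 25,900 × 2.219650 = 57,488.9439

£57,488.94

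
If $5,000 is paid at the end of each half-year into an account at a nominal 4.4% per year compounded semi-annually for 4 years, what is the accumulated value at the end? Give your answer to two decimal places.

$43,219.31

i = 0.044/2 = 0.022 per half-year; n = 4·2 = 8.
FV = PMT · [(1+i)^n − 1] / i = 5000 · 8.643863 = 43,219.3131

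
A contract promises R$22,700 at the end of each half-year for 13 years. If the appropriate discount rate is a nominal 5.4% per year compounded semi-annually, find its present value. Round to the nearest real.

Periodic rate i = 0.054/2 = 0.027; n = 13 × 2 = 26 periods.
PV = PMT · [1 − (1+i)^(−n)] / i = 22700 · 18.510054 = 420,178.2273

R$420,178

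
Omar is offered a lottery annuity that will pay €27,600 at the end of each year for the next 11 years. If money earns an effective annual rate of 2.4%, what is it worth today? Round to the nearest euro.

€264,072

PV = 27600 × [1 − (1+0.024)^(−11)] / 0.024 = 27600 × 9.567834 = 264,072.2256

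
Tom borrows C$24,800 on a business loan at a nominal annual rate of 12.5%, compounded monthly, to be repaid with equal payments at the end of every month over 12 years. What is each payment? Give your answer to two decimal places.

i = 0.125/12 = 0.0104167 per month; n = 12·12 = 144.
Annuity-PV factor = 74.412664; PMT = 24800 / 74.412664 = 333.2766

C$333.28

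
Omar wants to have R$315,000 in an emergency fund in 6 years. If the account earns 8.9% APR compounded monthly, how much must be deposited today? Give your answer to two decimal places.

Periodic rate i = 0.089/12 = 0.00741667; n = 6 × 12 = 72 periods.
PV = 315,000 / (1 + 0.00741667)^72 = 315,000 / 1.702384 = 185,034.6587

R$185,034.66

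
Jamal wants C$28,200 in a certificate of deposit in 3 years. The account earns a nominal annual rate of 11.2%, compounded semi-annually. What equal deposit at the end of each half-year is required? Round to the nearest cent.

C$4,083.75

Periodic rate i = 0.112/2 = 0.056; n = 3 × 2 = 6 periods.
FV-annuity factor = 6.905414; PMT = 28200 / 6.905414 = 4,083.7524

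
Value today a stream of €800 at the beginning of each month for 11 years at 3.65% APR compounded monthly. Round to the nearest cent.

i = 0.0365/12 = 0.00304167 per month; n = 11·12 = 132.
Annuity factor a(132|0.00304167) × (1+i) = 108.914394; PV = 800 × 108.914394 = 87,131.5149
(annuity-due: payments at period start, so ×(1+i).)

€87,131.51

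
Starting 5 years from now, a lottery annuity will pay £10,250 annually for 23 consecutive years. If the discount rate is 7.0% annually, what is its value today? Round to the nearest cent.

PV at t=4 (ordinary 23-year annuity): 10250 × a(23|0.07) = 10250 × 11.272187 = 115,539.9207
PV₀ = 115,539.9207 / (1+0.07)^4 = 115,539.9207 / 1.310796 = 88,144.8523

£88,144.85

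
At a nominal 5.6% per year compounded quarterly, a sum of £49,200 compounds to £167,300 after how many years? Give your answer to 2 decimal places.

22.01 years

Periodic rate i = 0.056/4 = 0.014.
(1+i)^n = 167300/49200 = 3.40041, so n = ln 3.40041 / ln 1.014 = 88.0316 quarters
= 88.0316/4 years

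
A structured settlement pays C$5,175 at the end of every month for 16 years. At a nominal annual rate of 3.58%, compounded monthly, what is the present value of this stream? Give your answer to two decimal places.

Periodic rate i = 0.0358/12 = 0.00298333; n = 16 × 12 = 192 periods.
PV = PMT · [1 − (1+i)^(−n)] / i = 5175 · 146.002699 = 755,563.9694

C$755,563.97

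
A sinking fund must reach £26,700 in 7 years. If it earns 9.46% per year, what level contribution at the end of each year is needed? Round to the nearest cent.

PMT = 26700 / ( [(1+0.0946)^7 − 1] / 0.0946 ) = 26700 / 9.331187 = 2,861.3723

£2,861.37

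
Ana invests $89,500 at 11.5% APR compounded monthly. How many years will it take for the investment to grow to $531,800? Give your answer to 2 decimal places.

15.57 years

Periodic rate i = 0.115/12 = 0.00958333.
(1+i)^n = 531800/89500 = 5.94190, so n = ln 5.94190 / ln 1.00958 = 186.8404 months
= 186.8404/12 years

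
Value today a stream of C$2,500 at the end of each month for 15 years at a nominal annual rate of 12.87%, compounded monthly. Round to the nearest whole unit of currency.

i = 0.1287/12 = 0.010725 per month; n = 15·12 = 180.
PV = 2500 × [1 − (1+0.010725)^(−180)] / 0.010725 = 2500 × 79.573469 = 198,933.6719

C$198,934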